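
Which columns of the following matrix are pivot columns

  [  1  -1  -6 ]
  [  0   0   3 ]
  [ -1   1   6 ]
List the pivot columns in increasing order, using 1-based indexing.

R3 → R3 + R1
  [ 1  -1  -6 ]
  [ 0   0   3 ]
  [ 0   0   0 ]
R2 → 1/3·R2
  [ 1  -1  -6 ]
  [ 0   0   1 ]
  [ 0   0   0 ]
R1 → R1 + 6·R2
  [ 1  -1  0 ]
  [ 0   0  1 ]
  [ 0   0  0 ]
Pivot columns are the columns containing a leading 1.

1, 3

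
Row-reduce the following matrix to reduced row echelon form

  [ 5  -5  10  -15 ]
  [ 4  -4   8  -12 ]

[[1, -1, 2, -3], [0, 0, 0, 0]]

R1 → 1/5·R1
  [ 1  -1  2   -3 ]
  [ 4  -4  8  -12 ]
R2 → R2 − 4·R1
  [ 1  -1  2  -3 ]
  [ 0   0  0   0 ]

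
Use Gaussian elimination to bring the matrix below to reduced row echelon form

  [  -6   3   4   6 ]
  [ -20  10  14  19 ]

[[1, -1/2, 0, -2], [0, 0, 1, -3/2]]

r1 → -1/6·r1
  [   1  -1/2  -2/3  -1 ]
  [ -20    10    14  19 ]
r2 → r2 + 20·r1
  [ 1  -1/2  -2/3  -1 ]
  [ 0     0   2/3  -1 ]
r2 → 3/2·r2
  [ 1  -1/2  -2/3    -1 ]
  [ 0     0     1  -3/2 ]
r1 → r1 + 2/3·r2
  [ 1  -1/2  0    -2 ]
  [ 0     0  1  -3/2 ]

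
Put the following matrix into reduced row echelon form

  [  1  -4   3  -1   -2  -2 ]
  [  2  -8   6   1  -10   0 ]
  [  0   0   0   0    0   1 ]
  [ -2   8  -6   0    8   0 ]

r2 → r2 − 2·r1
  [  1  -4   3  -1  -2  -2 ]
  [  0   0   0   3  -6   4 ]
  [  0   0   0   0   0   1 ]
  [ -2   8  -6   0   8   0 ]
r4 → r4 + 2·r1
  [ 1  -4  3  -1  -2  -2 ]
  [ 0   0  0   3  -6   4 ]
  [ 0   0  0   0   0   1 ]
  [ 0   0  0  -2   4  -4 ]
r2 → 1/3·r2
  [ 1  -4  3  -1  -2   -2 ]
  [ 0   0  0   1  -2  4/3 ]
  [ 0   0  0   0   0    1 ]
  [ 0   0  0  -2   4   -4 ]
r4 → r4 + 2·r2
  [ 1  -4  3  -1  -2    -2 ]
  [ 0   0  0   1  -2   4/3 ]
  [ 0   0  0   0   0     1 ]
  [ 0   0  0   0   0  -4/3 ]
r4 → r4 + 4/3·r3
  [ 1  -4  3  -1  -2   -2 ]
  [ 0   0  0   1  -2  4/3 ]
  [ 0   0  0   0   0    1 ]
  [ 0   0  0   0   0    0 ]
r2 → r2 − 4/3·r3
  [ 1  -4  3  -1  -2  -2 ]
  [ 0   0  0   1  -2   0 ]
  [ 0   0  0   0   0   1 ]
  [ 0   0  0   0   0   0 ]
r1 → r1 + 2·r3
  [ 1  -4  3  -1  -2  0 ]
  [ 0   0  0   1  -2  0 ]
  [ 0   0  0   0   0  1 ]
  [ 0   0  0   0   0  0 ]
r1 → r1 + r2
  [ 1  -4  3  0  -4  0 ]
  [ 0   0  0  1  -2  0 ]
  [ 0   0  0  0   0  1 ]
  [ 0   0  0  0   0  0 ]

[[1, -4, 3, 0, -4, 0], [0, 0, 0, 1, -2, 0], [0, 0, 0, 0, 0, 1], [0, 0, 0, 0, 0, 0]]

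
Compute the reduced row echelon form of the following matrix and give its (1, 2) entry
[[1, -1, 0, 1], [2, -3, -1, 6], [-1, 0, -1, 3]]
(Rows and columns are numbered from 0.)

1

r2 → r2 − 2·r1
  [  1  -1   0  1 ]
  [  0  -1  -1  4 ]
  [ -1   0  -1  3 ]
r3 → r3 + r1
  [ 1  -1   0  1 ]
  [ 0  -1  -1  4 ]
  [ 0  -1  -1  4 ]
r2 → -1·r2
  [ 1  -1   0   1 ]
  [ 0   1   1  -4 ]
  [ 0  -1  -1   4 ]
r3 → r3 + r2
  [ 1  -1  0   1 ]
  [ 0   1  1  -4 ]
  [ 0   0  0   0 ]
r1 → r1 + r2
  [ 1  0  1  -3 ]
  [ 0  1  1  -4 ]
  [ 0  0  0   0 ]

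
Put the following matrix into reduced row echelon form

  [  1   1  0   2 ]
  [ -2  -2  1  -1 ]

R2 := R2 + 2·R1

[[1, 1, 0, 2], [0, 0, 1, 3]]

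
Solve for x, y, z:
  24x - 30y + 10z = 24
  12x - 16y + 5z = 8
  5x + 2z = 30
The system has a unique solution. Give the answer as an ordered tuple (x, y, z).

Form the augmented matrix and row-reduce:
  [ 24  -30  10  |  24 ]
  [ 12  -16   5  |   8 ]
  [  5    0   2  |  30 ]
r1 → 1/24·r1
  [  1  -5/4  5/12  |   1 ]
  [ 12   -16     5  |   8 ]
  [  5     0     2  |  30 ]
r2 → r2 − 12·r1
  [ 1  -5/4  5/12  |   1 ]
  [ 0    -1     0  |  -4 ]
  [ 5     0     2  |  30 ]
r3 → r3 − 5·r1
  [ 1  -5/4   5/12  |   1 ]
  [ 0    -1      0  |  -4 ]
  [ 0  25/4  -1/12  |  25 ]
r2 → -1·r2
  [ 1  -5/4   5/12  |   1 ]
  [ 0     1      0  |   4 ]
  [ 0  25/4  -1/12  |  25 ]
r3 → r3 − 25/4·r2
  [ 1  -5/4   5/12  |  1 ]
  [ 0     1      0  |  4 ]
  [ 0     0  -1/12  |  0 ]
r3 → -12·r3
  [ 1  -5/4  5/12  |  1 ]
  [ 0     1     0  |  4 ]
  [ 0     0     1  |  0 ]
r1 → r1 − 5/12·r3
  [ 1  -5/4  0  |  1 ]
  [ 0     1  0  |  4 ]
  [ 0     0  1  |  0 ]
r1 → r1 + 5/4·r2
  [ 1  0  0  |  6 ]
  [ 0  1  0  |  4 ]
  [ 0  0  1  |  0 ]
Reading off the last column: x = 6, y = 4, z = 0.

(6, 4, 0)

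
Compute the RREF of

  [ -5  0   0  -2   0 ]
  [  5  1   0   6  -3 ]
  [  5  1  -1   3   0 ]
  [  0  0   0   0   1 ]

[[1, 0, 0, 2/5, 0], [0, 1, 0, 4, 0], [0, 0, 1, 3, 0], [0, 0, 0, 0, 1]]

Multiply r1 by -1/5.
  [ 1  0   0  2/5   0 ]
  [ 5  1   0    6  -3 ]
  [ 5  1  -1    3   0 ]
  [ 0  0   0    0   1 ]
Subtract 5 times r1 from r2.
  [ 1  0   0  2/5   0 ]
  [ 0  1   0    4  -3 ]
  [ 5  1  -1    3   0 ]
  [ 0  0   0    0   1 ]
Subtract 5 times r1 from r3.
  [ 1  0   0  2/5   0 ]
  [ 0  1   0    4  -3 ]
  [ 0  1  -1    1   0 ]
  [ 0  0   0    0   1 ]
Subtract r2 from r3.
  [ 1  0   0  2/5   0 ]
  [ 0  1   0    4  -3 ]
  [ 0  0  -1   -3   3 ]
  [ 0  0   0    0   1 ]
Multiply r3 by -1.
  [ 1  0  0  2/5   0 ]
  [ 0  1  0    4  -3 ]
  [ 0  0  1    3  -3 ]
  [ 0  0  0    0   1 ]
Add 3 times r4 to r3.
  [ 1  0  0  2/5   0 ]
  [ 0  1  0    4  -3 ]
  [ 0  0  1    3   0 ]
  [ 0  0  0    0   1 ]
Add 3 times r4 to r2.
  [ 1  0  0  2/5  0 ]
  [ 0  1  0    4  0 ]
  [ 0  0  1    3  0 ]
  [ 0  0  0    0  1 ]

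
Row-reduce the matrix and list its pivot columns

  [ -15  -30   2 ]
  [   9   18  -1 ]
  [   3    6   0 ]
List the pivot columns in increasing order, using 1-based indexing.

R1 := -1/15·R1
  [ 1   2  -2/15 ]
  [ 9  18     -1 ]
  [ 3   6      0 ]
R2 := R2 − 9·R1
  [ 1  2  -2/15 ]
  [ 0  0    1/5 ]
  [ 3  6      0 ]
R3 := R3 − 3·R1
  [ 1  2  -2/15 ]
  [ 0  0    1/5 ]
  [ 0  0    2/5 ]
R2 := 5·R2
  [ 1  2  -2/15 ]
  [ 0  0      1 ]
  [ 0  0    2/5 ]
R3 := R3 − 2/5·R2
  [ 1  2  -2/15 ]
  [ 0  0      1 ]
  [ 0  0      0 ]
R1 := R1 + 2/15·R2
  [ 1  2  0 ]
  [ 0  0  1 ]
  [ 0  0  0 ]
Pivot columns are the columns containing a leading 1.

1, 3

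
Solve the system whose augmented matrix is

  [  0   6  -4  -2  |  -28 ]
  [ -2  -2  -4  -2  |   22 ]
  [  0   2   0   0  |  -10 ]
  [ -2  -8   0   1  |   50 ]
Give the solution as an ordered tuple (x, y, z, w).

R1 <=> R2
R1 -> -1/2·R1
R4 -> R4 + 2·R1
R2 -> 1/6·R2
R3 -> R3 − 2·R2
R4 -> R4 + 6·R2
R3 -> 3/4·R3
R3 -> R3 − 1/2·R4
R2 -> R2 + 1/3·R4
R1 -> R1 − R4
R2 -> R2 + 2/3·R3
R1 -> R1 − 2·R3
R1 -> R1 − R2
Reading off the last column: x = -5, y = -5, z = -1/2, w = 0.

(-5, -5, -1/2, 0)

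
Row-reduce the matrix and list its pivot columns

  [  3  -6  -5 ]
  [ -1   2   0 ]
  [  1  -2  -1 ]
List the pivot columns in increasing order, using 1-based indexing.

1, 3

R1 -> 1/3·R1
  [  1  -2  -5/3 ]
  [ -1   2     0 ]
  [  1  -2    -1 ]
R2 -> R2 + R1
  [ 1  -2  -5/3 ]
  [ 0   0  -5/3 ]
  [ 1  -2    -1 ]
R3 -> R3 − R1
  [ 1  -2  -5/3 ]
  [ 0   0  -5/3 ]
  [ 0   0   2/3 ]
R2 -> -3/5·R2
  [ 1  -2  -5/3 ]
  [ 0   0     1 ]
  [ 0   0   2/3 ]
R3 -> R3 − 2/3·R2
  [ 1  -2  -5/3 ]
  [ 0   0     1 ]
  [ 0   0     0 ]
R1 -> R1 + 5/3·R2
  [ 1  -2  0 ]
  [ 0   0  1 ]
  [ 0   0  0 ]
Pivot columns are the columns containing a leading 1.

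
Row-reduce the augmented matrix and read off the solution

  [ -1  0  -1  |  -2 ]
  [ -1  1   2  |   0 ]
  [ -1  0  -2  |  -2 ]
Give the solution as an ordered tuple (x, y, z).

R1 := -1·R1
  [  1  0   1  |   2 ]
  [ -1  1   2  |   0 ]
  [ -1  0  -2  |  -2 ]
R2 := R2 + R1
  [  1  0   1  |   2 ]
  [  0  1   3  |   2 ]
  [ -1  0  -2  |  -2 ]
R3 := R3 + R1
  [ 1  0   1  |  2 ]
  [ 0  1   3  |  2 ]
  [ 0  0  -1  |  0 ]
R3 := -1·R3
  [ 1  0  1  |  2 ]
  [ 0  1  3  |  2 ]
  [ 0  0  1  |  0 ]
R2 := R2 − 3·R3
  [ 1  0  1  |  2 ]
  [ 0  1  0  |  2 ]
  [ 0  0  1  |  0 ]
R1 := R1 − R3
  [ 1  0  0  |  2 ]
  [ 0  1  0  |  2 ]
  [ 0  0  1  |  0 ]
Reading off the last column: x = 2, y = 2, z = 0.

(2, 2, 0)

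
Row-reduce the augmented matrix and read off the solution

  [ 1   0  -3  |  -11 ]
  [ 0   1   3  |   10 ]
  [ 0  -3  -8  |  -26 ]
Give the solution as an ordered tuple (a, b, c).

Add 3 times r2 to r3.
  [ 1  0  -3  |  -11 ]
  [ 0  1   3  |   10 ]
  [ 0  0   1  |    4 ]
Subtract 3 times r3 from r2.
  [ 1  0  -3  |  -11 ]
  [ 0  1   0  |   -2 ]
  [ 0  0   1  |    4 ]
Add 3 times r3 to r1.
  [ 1  0  0  |   1 ]
  [ 0  1  0  |  -2 ]
  [ 0  0  1  |   4 ]
Reading off the last column: a = 1, b = -2, c = 4.

(1, -2, 4)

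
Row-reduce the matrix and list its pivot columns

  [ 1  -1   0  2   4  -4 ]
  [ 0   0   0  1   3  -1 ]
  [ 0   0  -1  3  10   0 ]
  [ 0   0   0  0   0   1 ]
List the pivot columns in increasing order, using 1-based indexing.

r2 ↔ r3
  [ 1  -1   0  2   4  -4 ]
  [ 0   0  -1  3  10   0 ]
  [ 0   0   0  1   3  -1 ]
  [ 0   0   0  0   0   1 ]
r2 ← -1·r2
  [ 1  -1  0   2    4  -4 ]
  [ 0   0  1  -3  -10   0 ]
  [ 0   0  0   1    3  -1 ]
  [ 0   0  0   0    0   1 ]
r3 ← r3 + r4
  [ 1  -1  0   2    4  -4 ]
  [ 0   0  1  -3  -10   0 ]
  [ 0   0  0   1    3   0 ]
  [ 0   0  0   0    0   1 ]
r1 ← r1 + 4·r4
  [ 1  -1  0   2    4  0 ]
  [ 0   0  1  -3  -10  0 ]
  [ 0   0  0   1    3  0 ]
  [ 0   0  0   0    0  1 ]
r2 ← r2 + 3·r3
  [ 1  -1  0  2   4  0 ]
  [ 0   0  1  0  -1  0 ]
  [ 0   0  0  1   3  0 ]
  [ 0   0  0  0   0  1 ]
r1 ← r1 − 2·r3
  [ 1  -1  0  0  -2  0 ]
  [ 0   0  1  0  -1  0 ]
  [ 0   0  0  1   3  0 ]
  [ 0   0  0  0   0  1 ]
Pivot columns are the columns containing a leading 1.

1, 3, 4, 6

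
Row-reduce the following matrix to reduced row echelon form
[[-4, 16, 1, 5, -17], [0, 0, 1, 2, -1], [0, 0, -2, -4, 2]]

Multiply r1 by -1/4.
  [ 1  -4  -1/4  -5/4  17/4 ]
  [ 0   0     1     2    -1 ]
  [ 0   0    -2    -4     2 ]
Add 2 times r2 to r3.
  [ 1  -4  -1/4  -5/4  17/4 ]
  [ 0   0     1     2    -1 ]
  [ 0   0     0     0     0 ]
Add 1/4 times r2 to r1.
  [ 1  -4  0  -3/4   4 ]
  [ 0   0  1     2  -1 ]
  [ 0   0  0     0   0 ]

[[1, -4, 0, -3/4, 4], [0, 0, 1, 2, -1], [0, 0, 0, 0, 0]]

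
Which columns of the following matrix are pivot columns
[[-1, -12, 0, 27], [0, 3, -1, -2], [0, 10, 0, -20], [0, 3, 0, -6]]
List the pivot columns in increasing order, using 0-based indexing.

0, 1, 2

r1 := -1·r1
  [ 1  12   0  -27 ]
  [ 0   3  -1   -2 ]
  [ 0  10   0  -20 ]
  [ 0   3   0   -6 ]
r2 := 1/3·r2
  [ 1  12     0   -27 ]
  [ 0   1  -1/3  -2/3 ]
  [ 0  10     0   -20 ]
  [ 0   3     0    -6 ]
r3 := r3 − 10·r2
  [ 1  12     0    -27 ]
  [ 0   1  -1/3   -2/3 ]
  [ 0   0  10/3  -40/3 ]
  [ 0   3     0     -6 ]
r4 := r4 − 3·r2
  [ 1  12     0    -27 ]
  [ 0   1  -1/3   -2/3 ]
  [ 0   0  10/3  -40/3 ]
  [ 0   0     1     -4 ]
r3 := 3/10·r3
  [ 1  12     0   -27 ]
  [ 0   1  -1/3  -2/3 ]
  [ 0   0     1    -4 ]
  [ 0   0     1    -4 ]
r4 := r4 − r3
  [ 1  12     0   -27 ]
  [ 0   1  -1/3  -2/3 ]
  [ 0   0     1    -4 ]
  [ 0   0     0     0 ]
r2 := r2 + 1/3·r3
  [ 1  12  0  -27 ]
  [ 0   1  0   -2 ]
  [ 0   0  1   -4 ]
  [ 0   0  0    0 ]
r1 := r1 − 12·r2
  [ 1  0  0  -3 ]
  [ 0  1  0  -2 ]
  [ 0  0  1  -4 ]
  [ 0  0  0   0 ]
Pivot columns are the columns containing a leading 1.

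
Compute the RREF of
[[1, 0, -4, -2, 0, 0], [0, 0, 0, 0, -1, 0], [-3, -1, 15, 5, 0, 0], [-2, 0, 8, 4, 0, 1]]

ρ3 := ρ3 + 3·ρ1
  [  1   0  -4  -2   0  0 ]
  [  0   0   0   0  -1  0 ]
  [  0  -1   3  -1   0  0 ]
  [ -2   0   8   4   0  1 ]
ρ4 := ρ4 + 2·ρ1
  [ 1   0  -4  -2   0  0 ]
  [ 0   0   0   0  -1  0 ]
  [ 0  -1   3  -1   0  0 ]
  [ 0   0   0   0   0  1 ]
ρ2 <=> ρ3
  [ 1   0  -4  -2   0  0 ]
  [ 0  -1   3  -1   0  0 ]
  [ 0   0   0   0  -1  0 ]
  [ 0   0   0   0   0  1 ]
ρ2 := -1·ρ2
  [ 1  0  -4  -2   0  0 ]
  [ 0  1  -3   1   0  0 ]
  [ 0  0   0   0  -1  0 ]
  [ 0  0   0   0   0  1 ]
ρ3 := -1·ρ3
  [ 1  0  -4  -2  0  0 ]
  [ 0  1  -3   1  0  0 ]
  [ 0  0   0   0  1  0 ]
  [ 0  0   0   0  0  1 ]

[[1, 0, -4, -2, 0, 0], [0, 1, -3, 1, 0, 0], [0, 0, 0, 0, 1, 0], [0, 0, 0, 0, 0, 1]]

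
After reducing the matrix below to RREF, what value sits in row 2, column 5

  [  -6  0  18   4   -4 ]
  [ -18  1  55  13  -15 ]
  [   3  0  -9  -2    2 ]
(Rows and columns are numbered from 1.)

R1 → -1/6·R1
  [   1  0  -3  -2/3  2/3 ]
  [ -18  1  55    13  -15 ]
  [   3  0  -9    -2    2 ]
R2 → R2 + 18·R1
  [ 1  0  -3  -2/3  2/3 ]
  [ 0  1   1     1   -3 ]
  [ 3  0  -9    -2    2 ]
R3 → R3 − 3·R1
  [ 1  0  -3  -2/3  2/3 ]
  [ 0  1   1     1   -3 ]
  [ 0  0   0     0    0 ]

-3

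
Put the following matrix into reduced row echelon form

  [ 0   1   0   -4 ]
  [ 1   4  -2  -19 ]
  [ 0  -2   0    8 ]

Swap R1 and R2.
  [ 1   4  -2  -19 ]
  [ 0   1   0   -4 ]
  [ 0  -2   0    8 ]
Add 2 times R2 to R3.
  [ 1  4  -2  -19 ]
  [ 0  1   0   -4 ]
  [ 0  0   0    0 ]
Subtract 4 times R2 from R1.
  [ 1  0  -2  -3 ]
  [ 0  1   0  -4 ]
  [ 0  0   0   0 ]

[[1, 0, -2, -3], [0, 1, 0, -4], [0, 0, 0, 0]]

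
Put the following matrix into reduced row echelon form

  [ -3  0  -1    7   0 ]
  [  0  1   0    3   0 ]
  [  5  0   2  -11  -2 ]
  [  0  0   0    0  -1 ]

[[1, 0, 0, -3, 0], [0, 1, 0, 3, 0], [0, 0, 1, 2, 0], [0, 0, 0, 0, 1]]

r1 := -1/3·r1
r3 := r3 − 5·r1
r3 := 3·r3
r4 := -1·r4
r3 := r3 + 6·r4
r1 := r1 − 1/3·r3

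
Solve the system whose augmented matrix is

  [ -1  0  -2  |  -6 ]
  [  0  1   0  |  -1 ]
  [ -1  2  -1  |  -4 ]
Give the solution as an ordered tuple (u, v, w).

Multiply R1 by -1.
  [  1  0   2  |   6 ]
  [  0  1   0  |  -1 ]
  [ -1  2  -1  |  -4 ]
Add R1 to R3.
  [ 1  0  2  |   6 ]
  [ 0  1  0  |  -1 ]
  [ 0  2  1  |   2 ]
Subtract 2 times R2 from R3.
  [ 1  0  2  |   6 ]
  [ 0  1  0  |  -1 ]
  [ 0  0  1  |   4 ]
Subtract 2 times R3 from R1.
  [ 1  0  0  |  -2 ]
  [ 0  1  0  |  -1 ]
  [ 0  0  1  |   4 ]
Reading off the last column: u = -2, v = -1, w = 4.

(-2, -1, 4)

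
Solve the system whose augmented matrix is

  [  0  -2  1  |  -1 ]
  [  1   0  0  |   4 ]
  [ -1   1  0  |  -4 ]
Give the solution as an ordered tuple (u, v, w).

ρ1 <-> ρ2
  [  1   0  0  |   4 ]
  [  0  -2  1  |  -1 ]
  [ -1   1  0  |  -4 ]
ρ3 -> ρ3 + ρ1
  [ 1   0  0  |   4 ]
  [ 0  -2  1  |  -1 ]
  [ 0   1  0  |   0 ]
ρ2 -> -1/2·ρ2
  [ 1  0     0  |    4 ]
  [ 0  1  -1/2  |  1/2 ]
  [ 0  1     0  |    0 ]
ρ3 -> ρ3 − ρ2
  [ 1  0     0  |     4 ]
  [ 0  1  -1/2  |   1/2 ]
  [ 0  0   1/2  |  -1/2 ]
ρ3 -> 2·ρ3
  [ 1  0     0  |    4 ]
  [ 0  1  -1/2  |  1/2 ]
  [ 0  0     1  |   -1 ]
ρ2 -> ρ2 + 1/2·ρ3
  [ 1  0  0  |   4 ]
  [ 0  1  0  |   0 ]
  [ 0  0  1  |  -1 ]
Reading off the last column: u = 4, v = 0, w = -1.

(4, 0, -1)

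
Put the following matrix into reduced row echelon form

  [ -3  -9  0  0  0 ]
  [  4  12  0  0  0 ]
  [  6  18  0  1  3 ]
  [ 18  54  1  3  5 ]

ρ1 -> -1/3·ρ1
  [  1   3  0  0  0 ]
  [  4  12  0  0  0 ]
  [  6  18  0  1  3 ]
  [ 18  54  1  3  5 ]
ρ2 -> ρ2 − 4·ρ1
  [  1   3  0  0  0 ]
  [  0   0  0  0  0 ]
  [  6  18  0  1  3 ]
  [ 18  54  1  3  5 ]
ρ3 -> ρ3 − 6·ρ1
  [  1   3  0  0  0 ]
  [  0   0  0  0  0 ]
  [  0   0  0  1  3 ]
  [ 18  54  1  3  5 ]
ρ4 -> ρ4 − 18·ρ1
  [ 1  3  0  0  0 ]
  [ 0  0  0  0  0 ]
  [ 0  0  0  1  3 ]
  [ 0  0  1  3  5 ]
ρ2 ↔ ρ4
  [ 1  3  0  0  0 ]
  [ 0  0  1  3  5 ]
  [ 0  0  0  1  3 ]
  [ 0  0  0  0  0 ]
ρ2 -> ρ2 − 3·ρ3
  [ 1  3  0  0   0 ]
  [ 0  0  1  0  -4 ]
  [ 0  0  0  1   3 ]
  [ 0  0  0  0   0 ]

[[1, 3, 0, 0, 0], [0, 0, 1, 0, -4], [0, 0, 0, 1, 3], [0, 0, 0, 0, 0]]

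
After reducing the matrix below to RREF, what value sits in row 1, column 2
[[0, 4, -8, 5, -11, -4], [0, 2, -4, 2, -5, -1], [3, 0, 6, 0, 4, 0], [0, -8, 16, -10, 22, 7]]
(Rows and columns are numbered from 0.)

ρ1 ↔ ρ3
  [ 3   0   6    0    4   0 ]
  [ 0   2  -4    2   -5  -1 ]
  [ 0   4  -8    5  -11  -4 ]
  [ 0  -8  16  -10   22   7 ]
ρ1 := 1/3·ρ1
  [ 1   0   2    0  4/3   0 ]
  [ 0   2  -4    2   -5  -1 ]
  [ 0   4  -8    5  -11  -4 ]
  [ 0  -8  16  -10   22   7 ]
ρ2 := 1/2·ρ2
  [ 1   0   2    0   4/3     0 ]
  [ 0   1  -2    1  -5/2  -1/2 ]
  [ 0   4  -8    5   -11    -4 ]
  [ 0  -8  16  -10    22     7 ]
ρ3 := ρ3 − 4·ρ2
  [ 1   0   2    0   4/3     0 ]
  [ 0   1  -2    1  -5/2  -1/2 ]
  [ 0   0   0    1    -1    -2 ]
  [ 0  -8  16  -10    22     7 ]
ρ4 := ρ4 + 8·ρ2
  [ 1  0   2   0   4/3     0 ]
  [ 0  1  -2   1  -5/2  -1/2 ]
  [ 0  0   0   1    -1    -2 ]
  [ 0  0   0  -2     2     3 ]
ρ4 := ρ4 + 2·ρ3
  [ 1  0   2  0   4/3     0 ]
  [ 0  1  -2  1  -5/2  -1/2 ]
  [ 0  0   0  1    -1    -2 ]
  [ 0  0   0  0     0    -1 ]
ρ4 := -1·ρ4
  [ 1  0   2  0   4/3     0 ]
  [ 0  1  -2  1  -5/2  -1/2 ]
  [ 0  0   0  1    -1    -2 ]
  [ 0  0   0  0     0     1 ]
ρ3 := ρ3 + 2·ρ4
  [ 1  0   2  0   4/3     0 ]
  [ 0  1  -2  1  -5/2  -1/2 ]
  [ 0  0   0  1    -1     0 ]
  [ 0  0   0  0     0     1 ]
ρ2 := ρ2 + 1/2·ρ4
  [ 1  0   2  0   4/3  0 ]
  [ 0  1  -2  1  -5/2  0 ]
  [ 0  0   0  1    -1  0 ]
  [ 0  0   0  0     0  1 ]
ρ2 := ρ2 − ρ3
  [ 1  0   2  0   4/3  0 ]
  [ 0  1  -2  0  -3/2  0 ]
  [ 0  0   0  1    -1  0 ]
  [ 0  0   0  0     0  1 ]

-2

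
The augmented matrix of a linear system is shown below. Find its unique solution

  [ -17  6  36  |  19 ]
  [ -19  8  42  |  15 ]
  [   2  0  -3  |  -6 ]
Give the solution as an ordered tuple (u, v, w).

r1 → -1/17·r1
r2 → r2 + 19·r1
r3 → r3 − 2·r1
r2 → 17/22·r2
r3 → r3 − 12/17·r2
r3 → 11/3·r3
r2 → r2 − 15/11·r3
r1 → r1 + 36/17·r3
r1 → r1 + 6/17·r2
Reading off the last column: u = -5, v = -3, w = -4/3.

(-5, -3, -4/3)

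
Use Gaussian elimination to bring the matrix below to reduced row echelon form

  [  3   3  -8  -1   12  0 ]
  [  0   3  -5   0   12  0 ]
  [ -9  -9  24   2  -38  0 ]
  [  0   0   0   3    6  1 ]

r1 → 1/3·r1
  [  1   1  -8/3  -1/3    4  0 ]
  [  0   3    -5     0   12  0 ]
  [ -9  -9    24     2  -38  0 ]
  [  0   0     0     3    6  1 ]
r3 → r3 + 9·r1
  [ 1  1  -8/3  -1/3   4  0 ]
  [ 0  3    -5     0  12  0 ]
  [ 0  0     0    -1  -2  0 ]
  [ 0  0     0     3   6  1 ]
r2 → 1/3·r2
  [ 1  1  -8/3  -1/3   4  0 ]
  [ 0  1  -5/3     0   4  0 ]
  [ 0  0     0    -1  -2  0 ]
  [ 0  0     0     3   6  1 ]
r3 → -1·r3
  [ 1  1  -8/3  -1/3  4  0 ]
  [ 0  1  -5/3     0  4  0 ]
  [ 0  0     0     1  2  0 ]
  [ 0  0     0     3  6  1 ]
r4 → r4 − 3·r3
  [ 1  1  -8/3  -1/3  4  0 ]
  [ 0  1  -5/3     0  4  0 ]
  [ 0  0     0     1  2  0 ]
  [ 0  0     0     0  0  1 ]
r1 → r1 + 1/3·r3
  [ 1  1  -8/3  0  14/3  0 ]
  [ 0  1  -5/3  0     4  0 ]
  [ 0  0     0  1     2  0 ]
  [ 0  0     0  0     0  1 ]
r1 → r1 − r2
  [ 1  0    -1  0  2/3  0 ]
  [ 0  1  -5/3  0    4  0 ]
  [ 0  0     0  1    2  0 ]
  [ 0  0     0  0    0  1 ]

[[1, 0, -1, 0, 2/3, 0], [0, 1, -5/3, 0, 4, 0], [0, 0, 0, 1, 2, 0], [0, 0, 0, 0, 0, 1]]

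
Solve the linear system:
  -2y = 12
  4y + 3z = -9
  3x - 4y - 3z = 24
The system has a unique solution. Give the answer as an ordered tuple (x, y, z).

(5, -6, 5)

Form the augmented matrix and row-reduce:
  [ 0  -2   0  |  12 ]
  [ 0   4   3  |  -9 ]
  [ 3  -4  -3  |  24 ]
R1 <-> R3
  [ 3  -4  -3  |  24 ]
  [ 0   4   3  |  -9 ]
  [ 0  -2   0  |  12 ]
R1 := 1/3·R1
  [ 1  -4/3  -1  |   8 ]
  [ 0     4   3  |  -9 ]
  [ 0    -2   0  |  12 ]
R2 := 1/4·R2
  [ 1  -4/3   -1  |     8 ]
  [ 0     1  3/4  |  -9/4 ]
  [ 0    -2    0  |    12 ]
R3 := R3 + 2·R2
  [ 1  -4/3   -1  |     8 ]
  [ 0     1  3/4  |  -9/4 ]
  [ 0     0  3/2  |  15/2 ]
R3 := 2/3·R3
  [ 1  -4/3   -1  |     8 ]
  [ 0     1  3/4  |  -9/4 ]
  [ 0     0    1  |     5 ]
R2 := R2 − 3/4·R3
  [ 1  -4/3  -1  |   8 ]
  [ 0     1   0  |  -6 ]
  [ 0     0   1  |   5 ]
R1 := R1 + R3
  [ 1  -4/3  0  |  13 ]
  [ 0     1  0  |  -6 ]
  [ 0     0  1  |   5 ]
R1 := R1 + 4/3·R2
  [ 1  0  0  |   5 ]
  [ 0  1  0  |  -6 ]
  [ 0  0  1  |   5 ]
Reading off the last column: x = 5, y = -6, z = 5.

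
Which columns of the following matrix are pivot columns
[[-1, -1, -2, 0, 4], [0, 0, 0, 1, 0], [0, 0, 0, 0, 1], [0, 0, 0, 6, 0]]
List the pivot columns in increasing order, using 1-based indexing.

1, 4, 5

Multiply R1 by -1.
  [ 1  1  2  0  -4 ]
  [ 0  0  0  1   0 ]
  [ 0  0  0  0   1 ]
  [ 0  0  0  6   0 ]
Subtract 6 times R2 from R4.
  [ 1  1  2  0  -4 ]
  [ 0  0  0  1   0 ]
  [ 0  0  0  0   1 ]
  [ 0  0  0  0   0 ]
Add 4 times R3 to R1.
  [ 1  1  2  0  0 ]
  [ 0  0  0  1  0 ]
  [ 0  0  0  0  1 ]
  [ 0  0  0  0  0 ]
Pivot columns are the columns containing a leading 1.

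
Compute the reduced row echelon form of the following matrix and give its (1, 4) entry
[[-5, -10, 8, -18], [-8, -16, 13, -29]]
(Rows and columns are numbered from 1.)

r1 := -1/5·r1
  [  1    2  -8/5  18/5 ]
  [ -8  -16    13   -29 ]
r2 := r2 + 8·r1
  [ 1  2  -8/5  18/5 ]
  [ 0  0   1/5  -1/5 ]
r2 := 5·r2
  [ 1  2  -8/5  18/5 ]
  [ 0  0     1    -1 ]
r1 := r1 + 8/5·r2
  [ 1  2  0   2 ]
  [ 0  0  1  -1 ]

2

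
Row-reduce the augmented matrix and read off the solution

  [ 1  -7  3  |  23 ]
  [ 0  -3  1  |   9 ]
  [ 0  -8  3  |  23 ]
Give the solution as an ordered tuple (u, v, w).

r2 → -1/3·r2
  [ 1  -7     3  |  23 ]
  [ 0   1  -1/3  |  -3 ]
  [ 0  -8     3  |  23 ]
r3 → r3 + 8·r2
  [ 1  -7     3  |  23 ]
  [ 0   1  -1/3  |  -3 ]
  [ 0   0   1/3  |  -1 ]
r3 → 3·r3
  [ 1  -7     3  |  23 ]
  [ 0   1  -1/3  |  -3 ]
  [ 0   0     1  |  -3 ]
r2 → r2 + 1/3·r3
  [ 1  -7  3  |  23 ]
  [ 0   1  0  |  -4 ]
  [ 0   0  1  |  -3 ]
r1 → r1 − 3·r3
  [ 1  -7  0  |  32 ]
  [ 0   1  0  |  -4 ]
  [ 0   0  1  |  -3 ]
r1 → r1 + 7·r2
  [ 1  0  0  |   4 ]
  [ 0  1  0  |  -4 ]
  [ 0  0  1  |  -3 ]
Reading off the last column: u = 4, v = -4, w = -3.

(4, -4, -3)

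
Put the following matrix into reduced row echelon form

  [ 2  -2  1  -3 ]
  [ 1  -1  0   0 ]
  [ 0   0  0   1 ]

R1 -> 1/2·R1
R2 -> R2 − R1
R2 -> -2·R2
R2 -> R2 + 3·R3
R1 -> R1 + 3/2·R3
R1 -> R1 − 1/2·R2

[[1, -1, 0, 0], [0, 0, 1, 0], [0, 0, 0, 1]]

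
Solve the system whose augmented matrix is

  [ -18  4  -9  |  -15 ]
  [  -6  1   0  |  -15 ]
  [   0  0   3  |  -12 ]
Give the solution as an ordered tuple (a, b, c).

(3/2, -6, -4)

Multiply ρ1 by -1/18.
Add 6 times ρ1 to ρ2.
Multiply ρ2 by -3.
Multiply ρ3 by 1/3.
Add 9 times ρ3 to ρ2.
Subtract 1/2 times ρ3 from ρ1.
Add 2/9 times ρ2 to ρ1.
Reading off the last column: a = 3/2, b = -6, c = -4.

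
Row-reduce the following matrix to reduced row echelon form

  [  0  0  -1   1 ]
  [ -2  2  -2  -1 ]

[[1, -1, 0, 3/2], [0, 0, 1, -1]]

r1 <-> r2
r1 → -1/2·r1
r2 → -1·r2
r1 → r1 − r2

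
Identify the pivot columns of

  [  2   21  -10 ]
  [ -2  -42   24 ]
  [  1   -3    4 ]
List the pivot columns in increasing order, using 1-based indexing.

Multiply ρ1 by 1/2.
  [  1  21/2  -5 ]
  [ -2   -42  24 ]
  [  1    -3   4 ]
Add 2 times ρ1 to ρ2.
  [ 1  21/2  -5 ]
  [ 0   -21  14 ]
  [ 1    -3   4 ]
Subtract ρ1 from ρ3.
  [ 1   21/2  -5 ]
  [ 0    -21  14 ]
  [ 0  -27/2   9 ]
Multiply ρ2 by -1/21.
  [ 1   21/2    -5 ]
  [ 0      1  -2/3 ]
  [ 0  -27/2     9 ]
Add 27/2 times ρ2 to ρ3.
  [ 1  21/2    -5 ]
  [ 0     1  -2/3 ]
  [ 0     0     0 ]
Subtract 21/2 times ρ2 from ρ1.
  [ 1  0     2 ]
  [ 0  1  -2/3 ]
  [ 0  0     0 ]
Pivot columns are the columns containing a leading 1.

1, 2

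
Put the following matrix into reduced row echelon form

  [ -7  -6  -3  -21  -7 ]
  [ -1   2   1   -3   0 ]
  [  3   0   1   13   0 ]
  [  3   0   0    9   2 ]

[[1, 0, 0, 3, 0], [0, 1, 0, -2, 0], [0, 0, 1, 4, 0], [0, 0, 0, 0, 1]]

R1 -> -1/7·R1
  [  1  6/7  3/7   3  1 ]
  [ -1    2    1  -3  0 ]
  [  3    0    1  13  0 ]
  [  3    0    0   9  2 ]
R2 -> R2 + R1
  [ 1   6/7   3/7   3  1 ]
  [ 0  20/7  10/7   0  1 ]
  [ 3     0     1  13  0 ]
  [ 3     0     0   9  2 ]
R3 -> R3 − 3·R1
  [ 1    6/7   3/7  3   1 ]
  [ 0   20/7  10/7  0   1 ]
  [ 0  -18/7  -2/7  4  -3 ]
  [ 3      0     0  9   2 ]
R4 -> R4 − 3·R1
  [ 1    6/7   3/7  3   1 ]
  [ 0   20/7  10/7  0   1 ]
  [ 0  -18/7  -2/7  4  -3 ]
  [ 0  -18/7  -9/7  0  -1 ]
R2 -> 7/20·R2
  [ 1    6/7   3/7  3     1 ]
  [ 0      1   1/2  0  7/20 ]
  [ 0  -18/7  -2/7  4    -3 ]
  [ 0  -18/7  -9/7  0    -1 ]
R3 -> R3 + 18/7·R2
  [ 1    6/7   3/7  3       1 ]
  [ 0      1   1/2  0    7/20 ]
  [ 0      0     1  4  -21/10 ]
  [ 0  -18/7  -9/7  0      -1 ]
R4 -> R4 + 18/7·R2
  [ 1  6/7  3/7  3       1 ]
  [ 0    1  1/2  0    7/20 ]
  [ 0    0    1  4  -21/10 ]
  [ 0    0    0  0   -1/10 ]
R4 -> -10·R4
  [ 1  6/7  3/7  3       1 ]
  [ 0    1  1/2  0    7/20 ]
  [ 0    0    1  4  -21/10 ]
  [ 0    0    0  0       1 ]
R3 -> R3 + 21/10·R4
  [ 1  6/7  3/7  3     1 ]
  [ 0    1  1/2  0  7/20 ]
  [ 0    0    1  4     0 ]
  [ 0    0    0  0     1 ]
R2 -> R2 − 7/20·R4
  [ 1  6/7  3/7  3  1 ]
  [ 0    1  1/2  0  0 ]
  [ 0    0    1  4  0 ]
  [ 0    0    0  0  1 ]
R1 -> R1 − R4
  [ 1  6/7  3/7  3  0 ]
  [ 0    1  1/2  0  0 ]
  [ 0    0    1  4  0 ]
  [ 0    0    0  0  1 ]
R2 -> R2 − 1/2·R3
  [ 1  6/7  3/7   3  0 ]
  [ 0    1    0  -2  0 ]
  [ 0    0    1   4  0 ]
  [ 0    0    0   0  1 ]
R1 -> R1 − 3/7·R3
  [ 1  6/7  0  9/7  0 ]
  [ 0    1  0   -2  0 ]
  [ 0    0  1    4  0 ]
  [ 0    0  0    0  1 ]
R1 -> R1 − 6/7·R2
  [ 1  0  0   3  0 ]
  [ 0  1  0  -2  0 ]
  [ 0  0  1   4  0 ]
  [ 0  0  0   0  1 ]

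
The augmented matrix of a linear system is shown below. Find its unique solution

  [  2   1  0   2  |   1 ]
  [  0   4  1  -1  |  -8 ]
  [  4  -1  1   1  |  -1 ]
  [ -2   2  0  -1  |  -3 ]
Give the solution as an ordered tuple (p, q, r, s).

(0, -1, -3, 1)

ρ1 → 1/2·ρ1
  [  1  1/2  0   1  |  1/2 ]
  [  0    4  1  -1  |   -8 ]
  [  4   -1  1   1  |   -1 ]
  [ -2    2  0  -1  |   -3 ]
ρ3 → ρ3 − 4·ρ1
  [  1  1/2  0   1  |  1/2 ]
  [  0    4  1  -1  |   -8 ]
  [  0   -3  1  -3  |   -3 ]
  [ -2    2  0  -1  |   -3 ]
ρ4 → ρ4 + 2·ρ1
  [ 1  1/2  0   1  |  1/2 ]
  [ 0    4  1  -1  |   -8 ]
  [ 0   -3  1  -3  |   -3 ]
  [ 0    3  0   1  |   -2 ]
ρ2 → 1/4·ρ2
  [ 1  1/2    0     1  |  1/2 ]
  [ 0    1  1/4  -1/4  |   -2 ]
  [ 0   -3    1    -3  |   -3 ]
  [ 0    3    0     1  |   -2 ]
ρ3 → ρ3 + 3·ρ2
  [ 1  1/2    0      1  |  1/2 ]
  [ 0    1  1/4   -1/4  |   -2 ]
  [ 0    0  7/4  -15/4  |   -9 ]
  [ 0    3    0      1  |   -2 ]
ρ4 → ρ4 − 3·ρ2
  [ 1  1/2     0      1  |  1/2 ]
  [ 0    1   1/4   -1/4  |   -2 ]
  [ 0    0   7/4  -15/4  |   -9 ]
  [ 0    0  -3/4    7/4  |    4 ]
ρ3 → 4/7·ρ3
  [ 1  1/2     0      1  |    1/2 ]
  [ 0    1   1/4   -1/4  |     -2 ]
  [ 0    0     1  -15/7  |  -36/7 ]
  [ 0    0  -3/4    7/4  |      4 ]
ρ4 → ρ4 + 3/4·ρ3
  [ 1  1/2    0      1  |    1/2 ]
  [ 0    1  1/4   -1/4  |     -2 ]
  [ 0    0    1  -15/7  |  -36/7 ]
  [ 0    0    0    1/7  |    1/7 ]
ρ4 → 7·ρ4
  [ 1  1/2    0      1  |    1/2 ]
  [ 0    1  1/4   -1/4  |     -2 ]
  [ 0    0    1  -15/7  |  -36/7 ]
  [ 0    0    0      1  |      1 ]
ρ3 → ρ3 + 15/7·ρ4
  [ 1  1/2    0     1  |  1/2 ]
  [ 0    1  1/4  -1/4  |   -2 ]
  [ 0    0    1     0  |   -3 ]
  [ 0    0    0     1  |    1 ]
ρ2 → ρ2 + 1/4·ρ4
  [ 1  1/2    0  1  |   1/2 ]
  [ 0    1  1/4  0  |  -7/4 ]
  [ 0    0    1  0  |    -3 ]
  [ 0    0    0  1  |     1 ]
ρ1 → ρ1 − ρ4
  [ 1  1/2    0  0  |  -1/2 ]
  [ 0    1  1/4  0  |  -7/4 ]
  [ 0    0    1  0  |    -3 ]
  [ 0    0    0  1  |     1 ]
ρ2 → ρ2 − 1/4·ρ3
  [ 1  1/2  0  0  |  -1/2 ]
  [ 0    1  0  0  |    -1 ]
  [ 0    0  1  0  |    -3 ]
  [ 0    0  0  1  |     1 ]
ρ1 → ρ1 − 1/2·ρ2
  [ 1  0  0  0  |   0 ]
  [ 0  1  0  0  |  -1 ]
  [ 0  0  1  0  |  -3 ]
  [ 0  0  0  1  |   1 ]
Reading off the last column: p = 0, q = -1, r = -3, s = 1.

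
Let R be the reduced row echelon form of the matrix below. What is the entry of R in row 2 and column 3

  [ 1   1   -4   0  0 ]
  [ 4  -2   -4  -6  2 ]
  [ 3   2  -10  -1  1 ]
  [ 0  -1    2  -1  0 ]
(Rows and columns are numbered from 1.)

R2 -> R2 − 4·R1
  [ 1   1   -4   0  0 ]
  [ 0  -6   12  -6  2 ]
  [ 3   2  -10  -1  1 ]
  [ 0  -1    2  -1  0 ]
R3 -> R3 − 3·R1
  [ 1   1  -4   0  0 ]
  [ 0  -6  12  -6  2 ]
  [ 0  -1   2  -1  1 ]
  [ 0  -1   2  -1  0 ]
R2 -> -1/6·R2
  [ 1   1  -4   0     0 ]
  [ 0   1  -2   1  -1/3 ]
  [ 0  -1   2  -1     1 ]
  [ 0  -1   2  -1     0 ]
R3 -> R3 + R2
  [ 1   1  -4   0     0 ]
  [ 0   1  -2   1  -1/3 ]
  [ 0   0   0   0   2/3 ]
  [ 0  -1   2  -1     0 ]
R4 -> R4 + R2
  [ 1  1  -4  0     0 ]
  [ 0  1  -2  1  -1/3 ]
  [ 0  0   0  0   2/3 ]
  [ 0  0   0  0  -1/3 ]
R3 -> 3/2·R3
  [ 1  1  -4  0     0 ]
  [ 0  1  -2  1  -1/3 ]
  [ 0  0   0  0     1 ]
  [ 0  0   0  0  -1/3 ]
R4 -> R4 + 1/3·R3
  [ 1  1  -4  0     0 ]
  [ 0  1  -2  1  -1/3 ]
  [ 0  0   0  0     1 ]
  [ 0  0   0  0     0 ]
R2 -> R2 + 1/3·R3
  [ 1  1  -4  0  0 ]
  [ 0  1  -2  1  0 ]
  [ 0  0   0  0  1 ]
  [ 0  0   0  0  0 ]
R1 -> R1 − R2
  [ 1  0  -2  -1  0 ]
  [ 0  1  -2   1  0 ]
  [ 0  0   0   0  1 ]
  [ 0  0   0   0  0 ]

-2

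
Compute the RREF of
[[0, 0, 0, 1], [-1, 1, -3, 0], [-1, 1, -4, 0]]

Swap r1 and r2.
  [ -1  1  -3  0 ]
  [  0  0   0  1 ]
  [ -1  1  -4  0 ]
Multiply r1 by -1.
  [  1  -1   3  0 ]
  [  0   0   0  1 ]
  [ -1   1  -4  0 ]
Add r1 to r3.
  [ 1  -1   3  0 ]
  [ 0   0   0  1 ]
  [ 0   0  -1  0 ]
Swap r2 and r3.
  [ 1  -1   3  0 ]
  [ 0   0  -1  0 ]
  [ 0   0   0  1 ]
Multiply r2 by -1.
  [ 1  -1  3  0 ]
  [ 0   0  1  0 ]
  [ 0   0  0  1 ]
Subtract 3 times r2 from r1.
  [ 1  -1  0  0 ]
  [ 0   0  1  0 ]
  [ 0   0  0  1 ]

[[1, -1, 0, 0], [0, 0, 1, 0], [0, 0, 0, 1]]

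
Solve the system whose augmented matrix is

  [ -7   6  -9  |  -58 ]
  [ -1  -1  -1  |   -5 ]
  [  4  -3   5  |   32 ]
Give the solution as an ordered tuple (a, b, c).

Multiply r1 by -1/7.
Add r1 to r2.
Subtract 4 times r1 from r3.
Multiply r2 by -7/13.
Subtract 3/7 times r2 from r3.
Multiply r3 by -13.
Add 2/13 times r3 to r2.
Subtract 9/7 times r3 from r1.
Add 6/7 times r2 to r1.
Reading off the last column: a = 1, b = -1, c = 5.

(1, -1, 5)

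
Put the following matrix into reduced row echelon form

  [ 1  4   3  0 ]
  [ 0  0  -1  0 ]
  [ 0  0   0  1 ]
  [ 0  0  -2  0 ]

Multiply r2 by -1.
Add 2 times r2 to r4.
Subtract 3 times r2 from r1.

[[1, 4, 0, 0], [0, 0, 1, 0], [0, 0, 0, 1], [0, 0, 0, 0]]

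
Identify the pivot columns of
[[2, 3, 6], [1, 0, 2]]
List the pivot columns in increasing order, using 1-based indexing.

1, 2

ρ1 ← 1/2·ρ1
ρ2 ← ρ2 − ρ1
ρ2 ← -2/3·ρ2
ρ1 ← ρ1 − 3/2·ρ2
Pivot columns are the columns containing a leading 1.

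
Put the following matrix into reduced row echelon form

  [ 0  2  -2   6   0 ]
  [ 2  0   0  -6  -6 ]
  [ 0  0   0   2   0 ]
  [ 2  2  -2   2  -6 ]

Swap ρ1 and ρ2.
  [ 2  0   0  -6  -6 ]
  [ 0  2  -2   6   0 ]
  [ 0  0   0   2   0 ]
  [ 2  2  -2   2  -6 ]
Multiply ρ1 by 1/2.
  [ 1  0   0  -3  -3 ]
  [ 0  2  -2   6   0 ]
  [ 0  0   0   2   0 ]
  [ 2  2  -2   2  -6 ]
Subtract 2 times ρ1 from ρ4.
  [ 1  0   0  -3  -3 ]
  [ 0  2  -2   6   0 ]
  [ 0  0   0   2   0 ]
  [ 0  2  -2   8   0 ]
Multiply ρ2 by 1/2.
  [ 1  0   0  -3  -3 ]
  [ 0  1  -1   3   0 ]
  [ 0  0   0   2   0 ]
  [ 0  2  -2   8   0 ]
Subtract 2 times ρ2 from ρ4.
  [ 1  0   0  -3  -3 ]
  [ 0  1  -1   3   0 ]
  [ 0  0   0   2   0 ]
  [ 0  0   0   2   0 ]
Multiply ρ3 by 1/2.
  [ 1  0   0  -3  -3 ]
  [ 0  1  -1   3   0 ]
  [ 0  0   0   1   0 ]
  [ 0  0   0   2   0 ]
Subtract 2 times ρ3 from ρ4.
  [ 1  0   0  -3  -3 ]
  [ 0  1  -1   3   0 ]
  [ 0  0   0   1   0 ]
  [ 0  0   0   0   0 ]
Subtract 3 times ρ3 from ρ2.
  [ 1  0   0  -3  -3 ]
  [ 0  1  -1   0   0 ]
  [ 0  0   0   1   0 ]
  [ 0  0   0   0   0 ]
Add 3 times ρ3 to ρ1.
  [ 1  0   0  0  -3 ]
  [ 0  1  -1  0   0 ]
  [ 0  0   0  1   0 ]
  [ 0  0   0  0   0 ]

[[1, 0, 0, 0, -3], [0, 1, -1, 0, 0], [0, 0, 0, 1, 0], [0, 0, 0, 0, 0]]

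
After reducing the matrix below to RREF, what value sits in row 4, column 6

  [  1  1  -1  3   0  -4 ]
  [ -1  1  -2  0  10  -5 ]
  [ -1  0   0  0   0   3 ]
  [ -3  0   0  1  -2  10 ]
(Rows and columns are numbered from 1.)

ρ2 := ρ2 + ρ1
ρ3 := ρ3 + ρ1
ρ4 := ρ4 + 3·ρ1
ρ2 := 1/2·ρ2
ρ3 := ρ3 − ρ2
ρ4 := ρ4 − 3·ρ2
ρ3 := 2·ρ3
ρ4 := ρ4 − 3/2·ρ3
ρ3 := ρ3 − 3·ρ4
ρ2 := ρ2 − 3/2·ρ4
ρ1 := ρ1 − 3·ρ4
ρ2 := ρ2 + 3/2·ρ3
ρ1 := ρ1 + ρ3
ρ1 := ρ1 − ρ2

1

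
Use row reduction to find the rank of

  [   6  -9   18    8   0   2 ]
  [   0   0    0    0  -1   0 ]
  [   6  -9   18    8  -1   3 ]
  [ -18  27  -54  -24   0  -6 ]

r1 -> 1/6·r1
  [   1  -3/2    3  4/3   0  1/3 ]
  [   0     0    0    0  -1    0 ]
  [   6    -9   18    8  -1    3 ]
  [ -18    27  -54  -24   0   -6 ]
r3 -> r3 − 6·r1
  [   1  -3/2    3  4/3   0  1/3 ]
  [   0     0    0    0  -1    0 ]
  [   0     0    0    0  -1    1 ]
  [ -18    27  -54  -24   0   -6 ]
r4 -> r4 + 18·r1
  [ 1  -3/2  3  4/3   0  1/3 ]
  [ 0     0  0    0  -1    0 ]
  [ 0     0  0    0  -1    1 ]
  [ 0     0  0    0   0    0 ]
r2 -> -1·r2
  [ 1  -3/2  3  4/3   0  1/3 ]
  [ 0     0  0    0   1    0 ]
  [ 0     0  0    0  -1    1 ]
  [ 0     0  0    0   0    0 ]
r3 -> r3 + r2
  [ 1  -3/2  3  4/3  0  1/3 ]
  [ 0     0  0    0  1    0 ]
  [ 0     0  0    0  0    1 ]
  [ 0     0  0    0  0    0 ]
r1 -> r1 − 1/3·r3
  [ 1  -3/2  3  4/3  0  0 ]
  [ 0     0  0    0  1  0 ]
  [ 0     0  0    0  0  1 ]
  [ 0     0  0    0  0  0 ]
The reduced form has 3 nonzero rows.

rank = 3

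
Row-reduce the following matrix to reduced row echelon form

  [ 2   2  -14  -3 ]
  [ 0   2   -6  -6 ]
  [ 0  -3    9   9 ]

[[1, 0, -4, 3/2], [0, 1, -3, -3], [0, 0, 0, 0]]

ρ1 → 1/2·ρ1
  [ 1   1  -7  -3/2 ]
  [ 0   2  -6    -6 ]
  [ 0  -3   9     9 ]
ρ2 → 1/2·ρ2
  [ 1   1  -7  -3/2 ]
  [ 0   1  -3    -3 ]
  [ 0  -3   9     9 ]
ρ3 → ρ3 + 3·ρ2
  [ 1  1  -7  -3/2 ]
  [ 0  1  -3    -3 ]
  [ 0  0   0     0 ]
ρ1 → ρ1 − ρ2
  [ 1  0  -4  3/2 ]
  [ 0  1  -3   -3 ]
  [ 0  0   0    0 ]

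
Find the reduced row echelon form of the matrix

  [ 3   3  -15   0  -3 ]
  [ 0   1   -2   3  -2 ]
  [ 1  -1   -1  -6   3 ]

Multiply ρ1 by 1/3.
  [ 1   1  -5   0  -1 ]
  [ 0   1  -2   3  -2 ]
  [ 1  -1  -1  -6   3 ]
Subtract ρ1 from ρ3.
  [ 1   1  -5   0  -1 ]
  [ 0   1  -2   3  -2 ]
  [ 0  -2   4  -6   4 ]
Add 2 times ρ2 to ρ3.
  [ 1  1  -5  0  -1 ]
  [ 0  1  -2  3  -2 ]
  [ 0  0   0  0   0 ]
Subtract ρ2 from ρ1.
  [ 1  0  -3  -3   1 ]
  [ 0  1  -2   3  -2 ]
  [ 0  0   0   0   0 ]

[[1, 0, -3, -3, 1], [0, 1, -2, 3, -2], [0, 0, 0, 0, 0]]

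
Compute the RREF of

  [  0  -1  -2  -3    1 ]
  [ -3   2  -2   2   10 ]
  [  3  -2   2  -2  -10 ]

[[1, 0, 2, 4/3, -4], [0, 1, 2, 3, -1], [0, 0, 0, 0, 0]]

R1 ↔ R2
R1 ← -1/3·R1
R3 ← R3 − 3·R1
R2 ← -1·R2
R1 ← R1 + 2/3·R2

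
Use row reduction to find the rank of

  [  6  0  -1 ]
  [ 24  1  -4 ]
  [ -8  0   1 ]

r1 := 1/6·r1
  [  1  0  -1/6 ]
  [ 24  1    -4 ]
  [ -8  0     1 ]
r2 := r2 − 24·r1
  [  1  0  -1/6 ]
  [  0  1     0 ]
  [ -8  0     1 ]
r3 := r3 + 8·r1
  [ 1  0  -1/6 ]
  [ 0  1     0 ]
  [ 0  0  -1/3 ]
r3 := -3·r3
  [ 1  0  -1/6 ]
  [ 0  1     0 ]
  [ 0  0     1 ]
r1 := r1 + 1/6·r3
  [ 1  0  0 ]
  [ 0  1  0 ]
  [ 0  0  1 ]
The reduced form has 3 nonzero rows.

rank = 3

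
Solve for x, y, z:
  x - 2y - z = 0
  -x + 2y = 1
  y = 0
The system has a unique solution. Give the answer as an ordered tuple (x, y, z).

Form the augmented matrix and row-reduce:
  [  1  -2  -1  |  0 ]
  [ -1   2   0  |  1 ]
  [  0   1   0  |  0 ]
R2 -> R2 + R1
  [ 1  -2  -1  |  0 ]
  [ 0   0  -1  |  1 ]
  [ 0   1   0  |  0 ]
R2 <-> R3
  [ 1  -2  -1  |  0 ]
  [ 0   1   0  |  0 ]
  [ 0   0  -1  |  1 ]
R3 -> -1·R3
  [ 1  -2  -1  |   0 ]
  [ 0   1   0  |   0 ]
  [ 0   0   1  |  -1 ]
R1 -> R1 + R3
  [ 1  -2  0  |  -1 ]
  [ 0   1  0  |   0 ]
  [ 0   0  1  |  -1 ]
R1 -> R1 + 2·R2
  [ 1  0  0  |  -1 ]
  [ 0  1  0  |   0 ]
  [ 0  0  1  |  -1 ]
Reading off the last column: x = -1, y = 0, z = -1.

(-1, 0, -1)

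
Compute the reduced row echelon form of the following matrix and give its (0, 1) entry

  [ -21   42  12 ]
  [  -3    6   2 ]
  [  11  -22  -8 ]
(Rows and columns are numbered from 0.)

R1 := -1/21·R1
  [  1   -2  -4/7 ]
  [ -3    6     2 ]
  [ 11  -22    -8 ]
R2 := R2 + 3·R1
  [  1   -2  -4/7 ]
  [  0    0   2/7 ]
  [ 11  -22    -8 ]
R3 := R3 − 11·R1
  [ 1  -2   -4/7 ]
  [ 0   0    2/7 ]
  [ 0   0  -12/7 ]
R2 := 7/2·R2
  [ 1  -2   -4/7 ]
  [ 0   0      1 ]
  [ 0   0  -12/7 ]
R3 := R3 + 12/7·R2
  [ 1  -2  -4/7 ]
  [ 0   0     1 ]
  [ 0   0     0 ]
R1 := R1 + 4/7·R2
  [ 1  -2  0 ]
  [ 0   0  1 ]
  [ 0   0  0 ]

-2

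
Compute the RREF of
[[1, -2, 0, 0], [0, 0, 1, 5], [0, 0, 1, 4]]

R3 -> R3 − R2
R3 -> -1·R3
R2 -> R2 − 5·R3

[[1, -2, 0, 0], [0, 0, 1, 0], [0, 0, 0, 1]]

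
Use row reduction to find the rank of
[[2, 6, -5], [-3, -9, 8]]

rank = 2

Multiply r1 by 1/2.
  [  1   3  -5/2 ]
  [ -3  -9     8 ]
Add 3 times r1 to r2.
  [ 1  3  -5/2 ]
  [ 0  0   1/2 ]
Multiply r2 by 2.
  [ 1  3  -5/2 ]
  [ 0  0     1 ]
Add 5/2 times r2 to r1.
  [ 1  3  0 ]
  [ 0  0  1 ]
The reduced form has 2 nonzero rows.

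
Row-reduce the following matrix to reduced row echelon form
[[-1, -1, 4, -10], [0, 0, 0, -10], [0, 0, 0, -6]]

[[1, 1, -4, 0], [0, 0, 0, 1], [0, 0, 0, 0]]

R1 := -1·R1
  [ 1  1  -4   10 ]
  [ 0  0   0  -10 ]
  [ 0  0   0   -6 ]
R2 := -1/10·R2
  [ 1  1  -4  10 ]
  [ 0  0   0   1 ]
  [ 0  0   0  -6 ]
R3 := R3 + 6·R2
  [ 1  1  -4  10 ]
  [ 0  0   0   1 ]
  [ 0  0   0   0 ]
R1 := R1 − 10·R2
  [ 1  1  -4  0 ]
  [ 0  0   0  1 ]
  [ 0  0   0  0 ]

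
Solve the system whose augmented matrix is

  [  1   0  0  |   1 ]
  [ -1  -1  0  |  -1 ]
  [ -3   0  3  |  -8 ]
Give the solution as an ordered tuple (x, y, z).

(1, 0, -5/3)

r2 ← r2 + r1
  [  1   0  0  |   1 ]
  [  0  -1  0  |   0 ]
  [ -3   0  3  |  -8 ]
r3 ← r3 + 3·r1
  [ 1   0  0  |   1 ]
  [ 0  -1  0  |   0 ]
  [ 0   0  3  |  -5 ]
r2 ← -1·r2
  [ 1  0  0  |   1 ]
  [ 0  1  0  |   0 ]
  [ 0  0  3  |  -5 ]
r3 ← 1/3·r3
  [ 1  0  0  |     1 ]
  [ 0  1  0  |     0 ]
  [ 0  0  1  |  -5/3 ]
Reading off the last column: x = 1, y = 0, z = -5/3.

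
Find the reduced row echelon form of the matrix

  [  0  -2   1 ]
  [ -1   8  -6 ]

[[1, 0, 2], [0, 1, -1/2]]

ρ1 <-> ρ2
  [ -1   8  -6 ]
  [  0  -2   1 ]
ρ1 ← -1·ρ1
  [ 1  -8  6 ]
  [ 0  -2  1 ]
ρ2 ← -1/2·ρ2
  [ 1  -8     6 ]
  [ 0   1  -1/2 ]
ρ1 ← ρ1 + 8·ρ2
  [ 1  0     2 ]
  [ 0  1  -1/2 ]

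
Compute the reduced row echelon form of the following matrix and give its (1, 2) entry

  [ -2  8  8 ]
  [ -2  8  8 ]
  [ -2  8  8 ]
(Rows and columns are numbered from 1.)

Multiply ρ1 by -1/2.
  [  1  -4  -4 ]
  [ -2   8   8 ]
  [ -2   8   8 ]
Add 2 times ρ1 to ρ2.
  [  1  -4  -4 ]
  [  0   0   0 ]
  [ -2   8   8 ]
Add 2 times ρ1 to ρ3.
  [ 1  -4  -4 ]
  [ 0   0   0 ]
  [ 0   0   0 ]

-4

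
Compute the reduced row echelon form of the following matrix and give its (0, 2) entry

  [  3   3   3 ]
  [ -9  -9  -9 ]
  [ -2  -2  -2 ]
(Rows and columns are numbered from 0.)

R1 → 1/3·R1
  [  1   1   1 ]
  [ -9  -9  -9 ]
  [ -2  -2  -2 ]
R2 → R2 + 9·R1
  [  1   1   1 ]
  [  0   0   0 ]
  [ -2  -2  -2 ]
R3 → R3 + 2·R1
  [ 1  1  1 ]
  [ 0  0  0 ]
  [ 0  0  0 ]

1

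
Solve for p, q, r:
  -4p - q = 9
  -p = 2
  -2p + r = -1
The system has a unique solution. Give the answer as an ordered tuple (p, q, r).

Form the augmented matrix and row-reduce:
  [ -4  -1  0  |   9 ]
  [ -1   0  0  |   2 ]
  [ -2   0  1  |  -1 ]
Multiply r1 by -1/4.
  [  1  1/4  0  |  -9/4 ]
  [ -1    0  0  |     2 ]
  [ -2    0  1  |    -1 ]
Add r1 to r2.
  [  1  1/4  0  |  -9/4 ]
  [  0  1/4  0  |  -1/4 ]
  [ -2    0  1  |    -1 ]
Add 2 times r1 to r3.
  [ 1  1/4  0  |   -9/4 ]
  [ 0  1/4  0  |   -1/4 ]
  [ 0  1/2  1  |  -11/2 ]
Multiply r2 by 4.
  [ 1  1/4  0  |   -9/4 ]
  [ 0    1  0  |     -1 ]
  [ 0  1/2  1  |  -11/2 ]
Subtract 1/2 times r2 from r3.
  [ 1  1/4  0  |  -9/4 ]
  [ 0    1  0  |    -1 ]
  [ 0    0  1  |    -5 ]
Subtract 1/4 times r2 from r1.
  [ 1  0  0  |  -2 ]
  [ 0  1  0  |  -1 ]
  [ 0  0  1  |  -5 ]
Reading off the last column: p = -2, q = -1, r = -5.

(-2, -1, -5)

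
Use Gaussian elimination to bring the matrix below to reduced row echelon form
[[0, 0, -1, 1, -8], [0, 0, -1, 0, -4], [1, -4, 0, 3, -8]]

R1 <=> R3
  [ 1  -4   0  3  -8 ]
  [ 0   0  -1  0  -4 ]
  [ 0   0  -1  1  -8 ]
R2 → -1·R2
  [ 1  -4   0  3  -8 ]
  [ 0   0   1  0   4 ]
  [ 0   0  -1  1  -8 ]
R3 → R3 + R2
  [ 1  -4  0  3  -8 ]
  [ 0   0  1  0   4 ]
  [ 0   0  0  1  -4 ]
R1 → R1 − 3·R3
  [ 1  -4  0  0   4 ]
  [ 0   0  1  0   4 ]
  [ 0   0  0  1  -4 ]

[[1, -4, 0, 0, 4], [0, 0, 1, 0, 4], [0, 0, 0, 1, -4]]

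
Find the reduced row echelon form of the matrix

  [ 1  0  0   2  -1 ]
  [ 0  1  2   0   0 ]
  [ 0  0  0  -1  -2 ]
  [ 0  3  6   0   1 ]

[[1, 0, 0, 0, 0], [0, 1, 2, 0, 0], [0, 0, 0, 1, 0], [0, 0, 0, 0, 1]]

R4 -> R4 − 3·R2
  [ 1  0  0   2  -1 ]
  [ 0  1  2   0   0 ]
  [ 0  0  0  -1  -2 ]
  [ 0  0  0   0   1 ]
R3 -> -1·R3
  [ 1  0  0  2  -1 ]
  [ 0  1  2  0   0 ]
  [ 0  0  0  1   2 ]
  [ 0  0  0  0   1 ]
R3 -> R3 − 2·R4
  [ 1  0  0  2  -1 ]
  [ 0  1  2  0   0 ]
  [ 0  0  0  1   0 ]
  [ 0  0  0  0   1 ]
R1 -> R1 + R4
  [ 1  0  0  2  0 ]
  [ 0  1  2  0  0 ]
  [ 0  0  0  1  0 ]
  [ 0  0  0  0  1 ]
R1 -> R1 − 2·R3
  [ 1  0  0  0  0 ]
  [ 0  1  2  0  0 ]
  [ 0  0  0  1  0 ]
  [ 0  0  0  0  1 ]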